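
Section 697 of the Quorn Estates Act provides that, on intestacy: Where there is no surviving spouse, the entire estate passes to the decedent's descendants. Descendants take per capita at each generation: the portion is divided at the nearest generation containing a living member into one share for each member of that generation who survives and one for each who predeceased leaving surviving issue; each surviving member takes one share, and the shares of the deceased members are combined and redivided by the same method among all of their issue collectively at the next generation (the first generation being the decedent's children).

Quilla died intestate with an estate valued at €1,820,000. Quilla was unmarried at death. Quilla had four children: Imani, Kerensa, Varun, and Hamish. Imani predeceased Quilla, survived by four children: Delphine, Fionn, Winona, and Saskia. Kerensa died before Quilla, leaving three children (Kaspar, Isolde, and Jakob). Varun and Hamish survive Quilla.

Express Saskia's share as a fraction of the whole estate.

Saskia receives 1/14 of the estate.

The entire €1,820,000 passes to the descendants.
That amount (€1,820,000) is divided at the children's generation into 4 shares of €455,000. Varun and Hamish each take €455,000. The 2 shares of the deceased (Imani and Kerensa) are combined into a pool of €910,000.
That pool (€910,000) is divided at the grandchildren's generation equally among Delphine, Fionn, Winona, Saskia, Kaspar, Isolde, and Jakob: €130,000 each.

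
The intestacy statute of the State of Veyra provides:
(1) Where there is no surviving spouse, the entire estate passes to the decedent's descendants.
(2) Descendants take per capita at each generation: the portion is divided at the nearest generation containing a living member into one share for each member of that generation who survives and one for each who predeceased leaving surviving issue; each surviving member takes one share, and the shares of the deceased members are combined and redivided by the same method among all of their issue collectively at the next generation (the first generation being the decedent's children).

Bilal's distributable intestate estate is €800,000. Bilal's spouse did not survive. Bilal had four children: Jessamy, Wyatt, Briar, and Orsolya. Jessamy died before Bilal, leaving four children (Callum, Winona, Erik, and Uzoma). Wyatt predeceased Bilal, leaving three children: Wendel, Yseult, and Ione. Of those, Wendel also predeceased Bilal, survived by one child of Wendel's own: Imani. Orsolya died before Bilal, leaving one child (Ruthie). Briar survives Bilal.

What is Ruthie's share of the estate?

Ruthie receives €75,000.

The entire €800,000 passes to the descendants.
That amount (€800,000) is divided at the children's generation into 4 shares of €200,000. Briar takes €200,000. The 3 shares of the deceased (Jessamy, Wyatt, and Orsolya) are combined into a pool of €600,000.
That pool (€600,000) is divided at the grandchildren's generation into 8 shares of €75,000. Callum, Winona, Erik, Uzoma, Yseult, Ione, and Ruthie each take €75,000. The remaining share for the deceased Wendel (€75,000) is carried to the next generation.
That pool (€75,000) passes entirely to Imani, the sole taker at the great-grandchildren's generation.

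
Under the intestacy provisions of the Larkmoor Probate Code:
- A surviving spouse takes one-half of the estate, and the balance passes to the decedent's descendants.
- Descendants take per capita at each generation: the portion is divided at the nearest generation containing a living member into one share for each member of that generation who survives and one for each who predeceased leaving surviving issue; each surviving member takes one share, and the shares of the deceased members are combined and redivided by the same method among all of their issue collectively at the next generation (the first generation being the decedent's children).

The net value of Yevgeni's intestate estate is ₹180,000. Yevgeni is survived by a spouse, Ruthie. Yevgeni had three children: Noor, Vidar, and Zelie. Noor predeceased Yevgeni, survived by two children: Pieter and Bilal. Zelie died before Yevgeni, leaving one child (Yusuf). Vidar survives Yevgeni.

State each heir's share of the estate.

Ruthie takes one-half of ₹180,000 = ₹90,000. The remaining ₹90,000 passes to the descendants.
The descendants' portion (₹90,000) is divided at the children's generation into 3 shares of ₹30,000. Vidar takes ₹30,000. The 2 shares of the deceased (Noor and Zelie) are combined into a pool of ₹60,000.
That pool (₹60,000) is divided at the grandchildren's generation equally among Pieter, Bilal, and Yusuf: ₹20,000 each.

Ruthie: ₹90,000; Pieter: ₹20,000; Bilal: ₹20,000; Vidar: ₹30,000; Yusuf: ₹20,000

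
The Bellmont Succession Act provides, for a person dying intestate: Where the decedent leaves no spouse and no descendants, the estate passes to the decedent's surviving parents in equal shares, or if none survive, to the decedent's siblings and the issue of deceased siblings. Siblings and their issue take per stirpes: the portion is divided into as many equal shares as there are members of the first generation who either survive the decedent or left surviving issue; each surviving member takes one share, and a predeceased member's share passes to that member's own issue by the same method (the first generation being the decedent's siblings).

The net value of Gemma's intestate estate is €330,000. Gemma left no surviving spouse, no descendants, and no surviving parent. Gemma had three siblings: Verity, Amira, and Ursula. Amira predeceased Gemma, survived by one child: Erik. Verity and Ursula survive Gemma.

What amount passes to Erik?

Erik receives €110,000.

The entire €330,000 passes to the siblings and their issue.
That amount (€330,000) is divided into 3 shares of €110,000: Verity and Ursula each take €110,000; Amira's €110,000 share passes to Amira's issue.
Amira's share (€110,000) passes entirely to Erik.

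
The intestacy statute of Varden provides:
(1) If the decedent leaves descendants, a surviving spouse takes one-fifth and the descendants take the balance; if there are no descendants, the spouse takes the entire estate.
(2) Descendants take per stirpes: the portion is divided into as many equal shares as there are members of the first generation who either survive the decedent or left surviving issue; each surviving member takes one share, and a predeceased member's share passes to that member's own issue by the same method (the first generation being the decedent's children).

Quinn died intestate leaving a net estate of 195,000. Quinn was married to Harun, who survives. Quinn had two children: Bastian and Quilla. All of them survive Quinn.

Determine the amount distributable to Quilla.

Quilla receives 78,000.

Harun takes one-fifth of 195,000 = 39,000. The remaining 156,000 passes to the descendants.
The descendants' portion (156,000) is divided into 2 shares of 78,000: Bastian and Quilla each take 78,000.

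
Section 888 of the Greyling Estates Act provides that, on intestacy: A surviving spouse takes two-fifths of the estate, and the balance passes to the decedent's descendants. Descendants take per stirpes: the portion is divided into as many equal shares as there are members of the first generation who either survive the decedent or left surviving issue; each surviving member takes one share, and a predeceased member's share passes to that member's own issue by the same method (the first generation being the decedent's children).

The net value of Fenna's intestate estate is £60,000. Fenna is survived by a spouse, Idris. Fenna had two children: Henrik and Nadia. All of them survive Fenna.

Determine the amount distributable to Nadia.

Nadia receives £18,000.

Idris takes two-fifths of £60,000 = £24,000. The remaining £36,000 passes to the descendants.
The descendants' portion (£36,000) is divided into 2 shares of £18,000: Henrik and Nadia each take £18,000.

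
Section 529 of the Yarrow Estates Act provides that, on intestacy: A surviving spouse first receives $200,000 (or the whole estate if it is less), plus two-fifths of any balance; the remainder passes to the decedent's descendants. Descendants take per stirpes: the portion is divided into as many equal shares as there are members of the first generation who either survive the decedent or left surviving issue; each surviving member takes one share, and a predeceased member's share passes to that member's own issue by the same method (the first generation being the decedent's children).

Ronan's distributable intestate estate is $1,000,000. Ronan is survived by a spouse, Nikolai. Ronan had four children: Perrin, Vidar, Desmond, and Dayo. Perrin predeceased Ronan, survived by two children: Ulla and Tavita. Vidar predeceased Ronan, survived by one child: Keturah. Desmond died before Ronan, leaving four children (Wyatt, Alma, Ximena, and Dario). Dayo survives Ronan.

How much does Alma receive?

Alma receives $30,000.

Nikolai first takes $200,000, leaving a balance of $800,000. Nikolai then takes two-fifths of the balance ($320,000), for a total of $520,000. The remaining $480,000 passes to the descendants.
The descendants' portion ($480,000) is divided into 4 shares of $120,000: Dayo takes $120,000; Perrin's $120,000 share passes to Perrin's issue; Vidar's $120,000 share passes to Vidar's issue; Desmond's $120,000 share passes to Desmond's issue.
Perrin's share ($120,000) is divided into 2 shares of $60,000: Ulla and Tavita each take $60,000.
Vidar's share ($120,000) passes entirely to Keturah.
Desmond's share ($120,000) is divided into 4 shares of $30,000: Wyatt, Alma, Ximena, and Dario each take $30,000.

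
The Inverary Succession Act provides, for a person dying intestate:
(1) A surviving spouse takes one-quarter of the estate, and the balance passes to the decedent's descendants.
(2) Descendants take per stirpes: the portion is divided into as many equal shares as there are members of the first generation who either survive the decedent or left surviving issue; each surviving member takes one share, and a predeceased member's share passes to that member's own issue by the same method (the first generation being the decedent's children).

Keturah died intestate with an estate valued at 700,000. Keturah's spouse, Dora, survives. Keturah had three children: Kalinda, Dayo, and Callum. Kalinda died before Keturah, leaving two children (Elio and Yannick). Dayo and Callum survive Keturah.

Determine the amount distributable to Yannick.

Dora takes one-quarter of 700,000 = 175,000. The remaining 525,000 passes to the descendants.
The descendants' portion (525,000) is divided into 3 shares of 175,000: Dayo and Callum each take 175,000; Kalinda's 175,000 share passes to Kalinda's issue.
Kalinda's share (175,000) is divided into 2 shares of 87,500: Elio and Yannick each take 87,500.

Yannick receives 87,500.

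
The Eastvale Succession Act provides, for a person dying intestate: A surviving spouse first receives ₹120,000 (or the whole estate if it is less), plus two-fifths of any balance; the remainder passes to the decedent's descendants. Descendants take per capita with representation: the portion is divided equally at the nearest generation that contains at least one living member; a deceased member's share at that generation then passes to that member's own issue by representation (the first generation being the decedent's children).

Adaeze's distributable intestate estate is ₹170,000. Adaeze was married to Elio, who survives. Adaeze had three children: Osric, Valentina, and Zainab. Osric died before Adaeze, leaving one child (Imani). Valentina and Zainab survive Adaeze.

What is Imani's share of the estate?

Elio first takes ₹120,000, leaving a balance of ₹50,000. Elio then takes two-fifths of the balance (₹20,000), for a total of ₹140,000. The remaining ₹30,000 passes to the descendants.
The descendants' portion (₹30,000) is divided into 3 shares of ₹10,000: Valentina and Zainab each take ₹10,000; Osric's ₹10,000 share passes to Osric's issue.
Osric's share (₹10,000) passes entirely to Imani.

Imani receives ₹10,000.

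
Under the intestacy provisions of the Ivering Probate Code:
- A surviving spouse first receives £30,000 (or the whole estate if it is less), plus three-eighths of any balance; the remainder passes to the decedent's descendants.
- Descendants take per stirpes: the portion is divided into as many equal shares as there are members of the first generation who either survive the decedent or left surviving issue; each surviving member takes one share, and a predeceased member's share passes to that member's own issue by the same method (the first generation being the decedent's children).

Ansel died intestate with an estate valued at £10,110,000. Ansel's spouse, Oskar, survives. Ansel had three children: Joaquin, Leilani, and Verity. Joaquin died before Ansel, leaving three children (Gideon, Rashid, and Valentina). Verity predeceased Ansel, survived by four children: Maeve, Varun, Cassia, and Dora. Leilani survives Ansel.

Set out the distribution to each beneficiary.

Oskar: £3,810,000; Gideon: £700,000; Rashid: £700,000; Valentina: £700,000; Leilani: £2,100,000; Maeve: £525,000; Varun: £525,000; Cassia: £525,000; Dora: £525,000

Oskar first takes £30,000, leaving a balance of £10,080,000. Oskar then takes three-eighths of the balance (£3,780,000), for a total of £3,810,000. The remaining £6,300,000 passes to the descendants.
The descendants' portion (£6,300,000) is divided into 3 shares of £2,100,000: Leilani takes £2,100,000; Joaquin's £2,100,000 share passes to Joaquin's issue; Verity's £2,100,000 share passes to Verity's issue.
Joaquin's share (£2,100,000) is divided into 3 shares of £700,000: Gideon, Rashid, and Valentina each take £700,000.
Verity's share (£2,100,000) is divided into 4 shares of £525,000: Maeve, Varun, Cassia, and Dora each take £525,000.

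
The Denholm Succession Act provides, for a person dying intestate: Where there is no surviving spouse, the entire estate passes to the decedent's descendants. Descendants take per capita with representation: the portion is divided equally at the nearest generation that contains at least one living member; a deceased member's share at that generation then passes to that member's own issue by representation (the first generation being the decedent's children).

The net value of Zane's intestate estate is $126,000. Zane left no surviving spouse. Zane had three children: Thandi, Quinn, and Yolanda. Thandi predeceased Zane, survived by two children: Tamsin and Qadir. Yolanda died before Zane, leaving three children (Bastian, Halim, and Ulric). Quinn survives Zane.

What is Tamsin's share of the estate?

Tamsin receives $21,000.

The entire $126,000 passes to the descendants.
That amount ($126,000) is divided into 3 shares of $42,000: Quinn takes $42,000; Thandi's $42,000 share passes to Thandi's issue; Yolanda's $42,000 share passes to Yolanda's issue.
Thandi's share ($42,000) is divided into 2 shares of $21,000: Tamsin and Qadir each take $21,000.
Yolanda's share ($42,000) is divided into 3 shares of $14,000: Bastian, Halim, and Ulric each take $14,000.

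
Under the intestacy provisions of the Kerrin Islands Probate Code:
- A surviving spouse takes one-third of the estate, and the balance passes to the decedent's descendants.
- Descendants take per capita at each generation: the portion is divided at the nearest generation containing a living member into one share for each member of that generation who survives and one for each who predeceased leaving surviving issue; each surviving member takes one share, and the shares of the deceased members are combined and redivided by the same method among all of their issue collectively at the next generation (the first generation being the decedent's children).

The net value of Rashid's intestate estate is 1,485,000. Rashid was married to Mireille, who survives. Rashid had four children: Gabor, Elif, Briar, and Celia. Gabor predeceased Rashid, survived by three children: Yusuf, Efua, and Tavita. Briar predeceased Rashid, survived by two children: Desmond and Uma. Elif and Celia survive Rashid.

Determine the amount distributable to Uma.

Uma receives 99,000.

Mireille takes one-third of 1,485,000 = 495,000. The remaining 990,000 passes to the descendants.
The descendants' portion (990,000) is divided at the children's generation into 4 shares of 247,500. Elif and Celia each take 247,500. The 2 shares of the deceased (Gabor and Briar) are combined into a pool of 495,000.
That pool (495,000) is divided at the grandchildren's generation equally among Yusuf, Efua, Tavita, Desmond, and Uma: 99,000 each.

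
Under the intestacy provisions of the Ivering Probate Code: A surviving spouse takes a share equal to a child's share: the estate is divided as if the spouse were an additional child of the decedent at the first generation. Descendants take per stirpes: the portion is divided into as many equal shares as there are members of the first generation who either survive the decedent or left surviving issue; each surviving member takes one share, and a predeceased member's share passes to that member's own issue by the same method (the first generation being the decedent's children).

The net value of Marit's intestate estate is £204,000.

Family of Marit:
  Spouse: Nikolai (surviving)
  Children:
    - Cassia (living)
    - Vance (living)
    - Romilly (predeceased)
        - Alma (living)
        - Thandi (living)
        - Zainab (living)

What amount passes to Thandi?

Thandi receives £17,000.

The spouse counts as an additional share at the children's level, so there are 4 primary shares of £51,000. Nikolai takes one such share (£51,000).
The children's combined portion (£153,000) is divided into 3 shares of £51,000: Cassia and Vance each take £51,000; Romilly's £51,000 share passes to Romilly's issue.
Romilly's share (£51,000) is divided into 3 shares of £17,000: Alma, Thandi, and Zainab each take £17,000.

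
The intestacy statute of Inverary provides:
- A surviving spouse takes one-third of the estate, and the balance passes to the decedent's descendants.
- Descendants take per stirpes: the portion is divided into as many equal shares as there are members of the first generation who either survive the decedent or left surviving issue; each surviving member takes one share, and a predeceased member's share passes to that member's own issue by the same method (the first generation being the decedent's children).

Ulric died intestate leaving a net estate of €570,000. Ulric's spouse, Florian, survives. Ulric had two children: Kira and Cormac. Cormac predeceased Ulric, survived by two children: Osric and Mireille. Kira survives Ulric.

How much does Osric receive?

Osric receives €95,000.

Florian takes one-third of €570,000 = €190,000. The remaining €380,000 passes to the descendants.
The descendants' portion (€380,000) is divided into 2 shares of €190,000: Kira takes €190,000; Cormac's €190,000 share passes to Cormac's issue.
Cormac's share (€190,000) is divided into 2 shares of €95,000: Osric and Mireille each take €95,000.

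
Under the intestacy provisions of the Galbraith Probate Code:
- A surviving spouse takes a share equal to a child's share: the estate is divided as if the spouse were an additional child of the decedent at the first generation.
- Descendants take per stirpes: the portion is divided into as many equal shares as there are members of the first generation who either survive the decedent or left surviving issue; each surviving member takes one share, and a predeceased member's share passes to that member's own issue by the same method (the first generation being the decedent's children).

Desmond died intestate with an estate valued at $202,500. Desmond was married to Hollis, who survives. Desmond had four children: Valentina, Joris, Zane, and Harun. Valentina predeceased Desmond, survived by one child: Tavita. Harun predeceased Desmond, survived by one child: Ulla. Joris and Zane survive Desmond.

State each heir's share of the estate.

The spouse counts as an additional share at the children's level, so there are 5 primary shares of $40,500. Hollis takes one such share ($40,500).
The children's combined portion ($162,000) is divided into 4 shares of $40,500: Joris and Zane each take $40,500; Valentina's $40,500 share passes to Valentina's issue; Harun's $40,500 share passes to Harun's issue.
Valentina's share ($40,500) passes entirely to Tavita.
Harun's share ($40,500) passes entirely to Ulla.

Hollis: $40,500; Tavita: $40,500; Joris: $40,500; Zane: $40,500; Ulla: $40,500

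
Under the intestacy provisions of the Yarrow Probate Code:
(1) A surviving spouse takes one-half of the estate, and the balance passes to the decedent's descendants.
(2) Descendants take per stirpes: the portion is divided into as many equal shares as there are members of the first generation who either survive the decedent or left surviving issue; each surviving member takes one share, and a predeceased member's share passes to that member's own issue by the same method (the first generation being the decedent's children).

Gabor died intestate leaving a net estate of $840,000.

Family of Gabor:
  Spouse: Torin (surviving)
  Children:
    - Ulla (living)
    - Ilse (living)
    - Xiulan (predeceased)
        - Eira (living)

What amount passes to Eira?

Eira receives $140,000.

Torin takes one-half of $840,000 = $420,000. The remaining $420,000 passes to the descendants.
The descendants' portion ($420,000) is divided into 3 shares of $140,000: Ulla and Ilse each take $140,000; Xiulan's $140,000 share passes to Xiulan's issue.
Xiulan's share ($140,000) passes entirely to Eira.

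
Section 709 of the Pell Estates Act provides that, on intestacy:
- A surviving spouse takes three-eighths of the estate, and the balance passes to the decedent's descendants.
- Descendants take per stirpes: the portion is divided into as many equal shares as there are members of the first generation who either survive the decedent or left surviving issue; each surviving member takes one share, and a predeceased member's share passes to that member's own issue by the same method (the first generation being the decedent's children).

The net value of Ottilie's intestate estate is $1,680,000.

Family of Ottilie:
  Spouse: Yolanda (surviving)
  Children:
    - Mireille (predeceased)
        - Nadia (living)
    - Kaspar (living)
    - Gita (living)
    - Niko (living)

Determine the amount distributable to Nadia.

Yolanda takes three-eighths of $1,680,000 = $630,000. The remaining $1,050,000 passes to the descendants.
The descendants' portion ($1,050,000) is divided into 4 shares of $262,500: Kaspar, Gita, and Niko each take $262,500; Mireille's $262,500 share passes to Mireille's issue.
Mireille's share ($262,500) passes entirely to Nadia.

Nadia receives $262,500.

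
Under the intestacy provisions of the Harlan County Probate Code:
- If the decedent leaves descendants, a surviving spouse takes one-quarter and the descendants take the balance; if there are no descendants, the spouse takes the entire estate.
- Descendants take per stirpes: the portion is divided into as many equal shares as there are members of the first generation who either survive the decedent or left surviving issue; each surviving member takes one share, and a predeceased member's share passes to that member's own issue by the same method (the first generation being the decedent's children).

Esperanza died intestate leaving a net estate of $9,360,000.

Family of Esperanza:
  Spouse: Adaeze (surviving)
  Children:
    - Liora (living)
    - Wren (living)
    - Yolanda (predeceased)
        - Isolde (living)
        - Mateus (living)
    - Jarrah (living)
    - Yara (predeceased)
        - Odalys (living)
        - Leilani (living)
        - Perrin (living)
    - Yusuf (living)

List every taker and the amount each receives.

Adaeze: $2,340,000; Liora: $1,170,000; Wren: $1,170,000; Isolde: $585,000; Mateus: $585,000; Jarrah: $1,170,000; Odalys: $390,000; Leilani: $390,000; Perrin: $390,000; Yusuf: $1,170,000

Adaeze takes one-quarter of $9,360,000 = $2,340,000. The remaining $7,020,000 passes to the descendants.
The descendants' portion ($7,020,000) is divided into 6 shares of $1,170,000: Liora, Wren, Jarrah, and Yusuf each take $1,170,000; Yolanda's $1,170,000 share passes to Yolanda's issue; Yara's $1,170,000 share passes to Yara's issue.
Yolanda's share ($1,170,000) is divided into 2 shares of $585,000: Isolde and Mateus each take $585,000.
Yara's share ($1,170,000) is divided into 3 shares of $390,000: Odalys, Leilani, and Perrin each take $390,000.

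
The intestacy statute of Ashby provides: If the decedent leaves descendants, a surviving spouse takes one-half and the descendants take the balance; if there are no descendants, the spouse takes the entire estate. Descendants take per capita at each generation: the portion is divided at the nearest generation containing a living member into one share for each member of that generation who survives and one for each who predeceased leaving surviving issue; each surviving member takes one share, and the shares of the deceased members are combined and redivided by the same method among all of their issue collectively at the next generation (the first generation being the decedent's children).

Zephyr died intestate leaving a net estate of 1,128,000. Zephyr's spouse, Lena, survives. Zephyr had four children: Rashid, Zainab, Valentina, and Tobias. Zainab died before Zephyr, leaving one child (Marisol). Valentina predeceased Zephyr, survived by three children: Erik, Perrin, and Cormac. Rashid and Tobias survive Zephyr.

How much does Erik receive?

Erik receives 70,500.

Lena takes one-half of 1,128,000 = 564,000. The remaining 564,000 passes to the descendants.
The descendants' portion (564,000) is divided at the children's generation into 4 shares of 141,000. Rashid and Tobias each take 141,000. The 2 shares of the deceased (Zainab and Valentina) are combined into a pool of 282,000.
That pool (282,000) is divided at the grandchildren's generation equally among Marisol, Erik, Perrin, and Cormac: 70,500 each.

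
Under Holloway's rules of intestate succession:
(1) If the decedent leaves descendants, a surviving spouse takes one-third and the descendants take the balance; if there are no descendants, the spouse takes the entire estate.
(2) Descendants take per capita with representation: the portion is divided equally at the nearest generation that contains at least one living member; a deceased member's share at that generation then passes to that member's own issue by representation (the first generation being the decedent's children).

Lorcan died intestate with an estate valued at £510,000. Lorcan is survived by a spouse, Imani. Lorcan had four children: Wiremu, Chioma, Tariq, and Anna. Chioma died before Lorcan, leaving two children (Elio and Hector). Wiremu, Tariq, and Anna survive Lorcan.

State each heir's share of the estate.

Imani takes one-third of £510,000 = £170,000. The remaining £340,000 passes to the descendants.
The descendants' portion (£340,000) is divided into 4 shares of £85,000: Wiremu, Tariq, and Anna each take £85,000; Chioma's £85,000 share passes to Chioma's issue.
Chioma's share (£85,000) is divided into 2 shares of £42,500: Elio and Hector each take £42,500.

Imani: £170,000; Wiremu: £85,000; Elio: £42,500; Hector: £42,500; Tariq: £85,000; Anna: £85,000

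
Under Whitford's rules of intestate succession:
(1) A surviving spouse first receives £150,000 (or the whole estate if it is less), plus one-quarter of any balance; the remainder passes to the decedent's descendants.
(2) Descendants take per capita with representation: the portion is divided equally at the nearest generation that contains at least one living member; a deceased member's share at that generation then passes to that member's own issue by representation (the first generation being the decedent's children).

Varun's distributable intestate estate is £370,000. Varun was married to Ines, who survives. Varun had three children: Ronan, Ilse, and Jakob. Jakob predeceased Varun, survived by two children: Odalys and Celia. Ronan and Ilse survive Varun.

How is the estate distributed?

Ines first takes £150,000, leaving a balance of £220,000. Ines then takes one-quarter of the balance (£55,000), for a total of £205,000. The remaining £165,000 passes to the descendants.
The descendants' portion (£165,000) is divided into 3 shares of £55,000: Ronan and Ilse each take £55,000; Jakob's £55,000 share passes to Jakob's issue.
Jakob's share (£55,000) is divided into 2 shares of £27,500: Odalys and Celia each take £27,500.

Ines: £205,000; Ronan: £55,000; Ilse: £55,000; Odalys: £27,500; Celia: £27,500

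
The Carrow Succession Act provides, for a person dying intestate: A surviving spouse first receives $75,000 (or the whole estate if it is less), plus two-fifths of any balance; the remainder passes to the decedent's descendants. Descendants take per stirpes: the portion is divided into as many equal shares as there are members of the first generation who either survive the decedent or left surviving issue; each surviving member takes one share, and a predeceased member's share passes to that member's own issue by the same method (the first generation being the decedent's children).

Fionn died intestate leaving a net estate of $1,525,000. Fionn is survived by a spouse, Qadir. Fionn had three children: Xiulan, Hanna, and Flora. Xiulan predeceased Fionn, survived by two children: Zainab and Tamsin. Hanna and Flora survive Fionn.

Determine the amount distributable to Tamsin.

Qadir first takes $75,000, leaving a balance of $1,450,000. Qadir then takes two-fifths of the balance ($580,000), for a total of $655,000. The remaining $870,000 passes to the descendants.
The descendants' portion ($870,000) is divided into 3 shares of $290,000: Hanna and Flora each take $290,000; Xiulan's $290,000 share passes to Xiulan's issue.
Xiulan's share ($290,000) is divided into 2 shares of $145,000: Zainab and Tamsin each take $145,000.

Tamsin receives $145,000.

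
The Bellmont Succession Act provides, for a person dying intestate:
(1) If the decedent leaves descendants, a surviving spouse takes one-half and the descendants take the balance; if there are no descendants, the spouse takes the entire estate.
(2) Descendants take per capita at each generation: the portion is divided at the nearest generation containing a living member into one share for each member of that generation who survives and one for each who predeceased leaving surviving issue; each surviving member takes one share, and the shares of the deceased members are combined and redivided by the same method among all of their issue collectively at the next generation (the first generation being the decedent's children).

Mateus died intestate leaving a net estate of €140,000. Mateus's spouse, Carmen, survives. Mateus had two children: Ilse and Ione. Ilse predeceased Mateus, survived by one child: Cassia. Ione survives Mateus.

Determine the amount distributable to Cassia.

Carmen takes one-half of €140,000 = €70,000. The remaining €70,000 passes to the descendants.
The descendants' portion (€70,000) is divided at the children's generation into 2 shares of €35,000. Ione takes €35,000. The remaining share for the deceased Ilse (€35,000) is carried to the next generation.
That pool (€35,000) passes entirely to Cassia, the sole taker at the grandchildren's generation.

Cassia receives €35,000.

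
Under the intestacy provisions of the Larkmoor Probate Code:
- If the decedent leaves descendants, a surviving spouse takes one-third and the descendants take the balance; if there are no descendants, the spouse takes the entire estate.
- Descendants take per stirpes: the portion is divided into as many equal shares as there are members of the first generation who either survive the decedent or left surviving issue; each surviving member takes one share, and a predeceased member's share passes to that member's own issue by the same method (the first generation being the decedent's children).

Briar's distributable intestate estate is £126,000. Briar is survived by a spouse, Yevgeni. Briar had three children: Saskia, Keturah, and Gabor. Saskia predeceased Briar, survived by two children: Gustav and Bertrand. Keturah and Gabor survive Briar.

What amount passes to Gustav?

Yevgeni takes one-third of £126,000 = £42,000. The remaining £84,000 passes to the descendants.
The descendants' portion (£84,000) is divided into 3 shares of £28,000: Keturah and Gabor each take £28,000; Saskia's £28,000 share passes to Saskia's issue.
Saskia's share (£28,000) is divided into 2 shares of £14,000: Gustav and Bertrand each take £14,000.

Gustav receives £14,000.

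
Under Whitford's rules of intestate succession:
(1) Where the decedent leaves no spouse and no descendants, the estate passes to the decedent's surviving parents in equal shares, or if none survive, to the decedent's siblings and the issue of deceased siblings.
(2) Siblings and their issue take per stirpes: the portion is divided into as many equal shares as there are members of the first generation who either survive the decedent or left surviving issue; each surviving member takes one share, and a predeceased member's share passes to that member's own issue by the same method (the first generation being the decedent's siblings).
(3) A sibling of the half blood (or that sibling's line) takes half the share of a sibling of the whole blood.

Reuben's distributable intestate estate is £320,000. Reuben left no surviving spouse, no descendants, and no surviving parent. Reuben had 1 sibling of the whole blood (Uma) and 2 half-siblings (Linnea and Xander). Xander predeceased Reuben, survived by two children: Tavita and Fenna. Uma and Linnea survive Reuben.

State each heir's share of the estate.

The entire £320,000 passes to the siblings and their issue.
Counting each half-blood sibling's line as half a unit, there are 2 units in £320,000, so one unit is £160,000. Whole-blood lines (Uma) take £160,000 each; half-blood lines (Linnea and Xander) take £80,000 each.
Xander's share (£80,000) is divided into 2 shares of £40,000: Tavita and Fenna each take £40,000.

Uma: £160,000; Linnea: £80,000; Tavita: £40,000; Fenna: £40,000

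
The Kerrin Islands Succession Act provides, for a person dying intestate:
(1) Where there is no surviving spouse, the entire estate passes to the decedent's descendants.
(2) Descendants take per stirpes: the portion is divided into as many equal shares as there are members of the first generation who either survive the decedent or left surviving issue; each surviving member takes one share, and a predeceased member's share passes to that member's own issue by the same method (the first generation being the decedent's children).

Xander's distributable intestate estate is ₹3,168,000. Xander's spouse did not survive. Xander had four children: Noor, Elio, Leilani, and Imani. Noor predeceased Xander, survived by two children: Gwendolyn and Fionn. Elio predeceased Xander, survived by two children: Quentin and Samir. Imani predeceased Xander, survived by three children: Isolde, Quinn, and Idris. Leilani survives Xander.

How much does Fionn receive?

The entire ₹3,168,000 passes to the descendants.
That amount (₹3,168,000) is divided into 4 shares of ₹792,000: Leilani takes ₹792,000; Noor's ₹792,000 share passes to Noor's issue; Elio's ₹792,000 share passes to Elio's issue; Imani's ₹792,000 share passes to Imani's issue.
Noor's share (₹792,000) is divided into 2 shares of ₹396,000: Gwendolyn and Fionn each take ₹396,000.
Elio's share (₹792,000) is divided into 2 shares of ₹396,000: Quentin and Samir each take ₹396,000.
Imani's share (₹792,000) is divided into 3 shares of ₹264,000: Isolde, Quinn, and Idris each take ₹264,000.

Fionn receives ₹396,000.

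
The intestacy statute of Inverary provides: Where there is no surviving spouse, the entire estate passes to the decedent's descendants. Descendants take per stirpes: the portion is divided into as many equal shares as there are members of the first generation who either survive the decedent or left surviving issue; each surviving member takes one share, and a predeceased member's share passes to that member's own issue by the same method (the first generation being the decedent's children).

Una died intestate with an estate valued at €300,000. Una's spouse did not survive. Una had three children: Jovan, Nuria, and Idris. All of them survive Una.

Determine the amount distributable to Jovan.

The entire €300,000 passes to the descendants.
That amount (€300,000) is divided into 3 shares of €100,000: Jovan, Nuria, and Idris each take €100,000.

Jovan receives €100,000.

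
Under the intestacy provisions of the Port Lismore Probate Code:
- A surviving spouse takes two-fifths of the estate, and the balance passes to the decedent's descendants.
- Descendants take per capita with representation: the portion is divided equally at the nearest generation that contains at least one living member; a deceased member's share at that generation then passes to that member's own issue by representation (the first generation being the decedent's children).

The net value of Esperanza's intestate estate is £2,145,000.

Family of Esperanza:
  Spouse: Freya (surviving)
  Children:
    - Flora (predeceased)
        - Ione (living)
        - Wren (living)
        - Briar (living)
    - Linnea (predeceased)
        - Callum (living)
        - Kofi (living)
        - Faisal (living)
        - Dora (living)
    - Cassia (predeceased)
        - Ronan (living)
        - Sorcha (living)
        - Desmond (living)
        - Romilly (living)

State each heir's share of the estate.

Freya takes two-fifths of £2,145,000 = £858,000. The remaining £1,287,000 passes to the descendants.
No child survives, so the initial division is made at the grandchildren's generation.
The descendants' portion (£1,287,000) is divided into 11 shares of £117,000: Ione, Wren, Briar, Callum, Kofi, Faisal, Dora, Ronan, Sorcha, Desmond, and Romilly each take £117,000.

Freya: £858,000; Ione: £117,000; Wren: £117,000; Briar: £117,000; Callum: £117,000; Kofi: £117,000; Faisal: £117,000; Dora: £117,000; Ronan: £117,000; Sorcha: £117,000; Desmond: £117,000; Romilly: £117,000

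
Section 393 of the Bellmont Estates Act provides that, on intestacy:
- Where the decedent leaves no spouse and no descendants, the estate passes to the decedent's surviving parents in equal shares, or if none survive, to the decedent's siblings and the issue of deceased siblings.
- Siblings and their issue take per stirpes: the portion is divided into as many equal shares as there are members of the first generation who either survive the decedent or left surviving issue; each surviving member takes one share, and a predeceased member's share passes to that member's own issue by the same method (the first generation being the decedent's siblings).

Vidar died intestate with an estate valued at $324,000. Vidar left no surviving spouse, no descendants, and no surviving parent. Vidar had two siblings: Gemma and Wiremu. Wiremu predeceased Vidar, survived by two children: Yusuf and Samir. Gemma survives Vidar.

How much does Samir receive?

Samir receives $81,000.

The entire $324,000 passes to the siblings and their issue.
That amount ($324,000) is divided into 2 shares of $162,000: Gemma takes $162,000; Wiremu's $162,000 share passes to Wiremu's issue.
Wiremu's share ($162,000) is divided into 2 shares of $81,000: Yusuf and Samir each take $81,000.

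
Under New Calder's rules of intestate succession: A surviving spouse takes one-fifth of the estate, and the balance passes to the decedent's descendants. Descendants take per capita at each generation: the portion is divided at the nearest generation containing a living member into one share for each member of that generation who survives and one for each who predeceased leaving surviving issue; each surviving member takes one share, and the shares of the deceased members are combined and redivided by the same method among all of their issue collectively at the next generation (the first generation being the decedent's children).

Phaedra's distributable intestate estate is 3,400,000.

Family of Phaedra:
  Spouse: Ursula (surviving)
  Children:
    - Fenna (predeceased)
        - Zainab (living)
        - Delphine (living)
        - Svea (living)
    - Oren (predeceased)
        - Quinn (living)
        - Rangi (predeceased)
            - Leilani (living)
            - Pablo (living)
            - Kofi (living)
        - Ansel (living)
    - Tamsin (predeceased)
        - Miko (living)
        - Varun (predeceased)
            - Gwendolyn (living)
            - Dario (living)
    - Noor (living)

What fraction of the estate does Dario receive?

Ursula takes one-fifth of 3,400,000 = 680,000. The remaining 2,720,000 passes to the descendants.
The descendants' portion (2,720,000) is divided at the children's generation into 4 shares of 680,000. Noor takes 680,000. The 3 shares of the deceased (Fenna, Oren, and Tamsin) are combined into a pool of 2,040,000.
That pool (2,040,000) is divided at the grandchildren's generation into 8 shares of 255,000. Zainab, Delphine, Svea, Quinn, Ansel, and Miko each take 255,000. The 2 shares of the deceased (Rangi and Varun) are combined into a pool of 510,000.
That pool (510,000) is divided at the great-grandchildren's generation equally among Leilani, Pablo, Kofi, Gwendolyn, and Dario: 102,000 each.

Dario receives 3/100 of the estate.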